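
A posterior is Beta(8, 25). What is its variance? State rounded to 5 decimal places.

μ = 8/33 = 0.242424; Var = μ(1−μ)/(α+β+1) = 0.1836547/34 = 0.00540.

0.00540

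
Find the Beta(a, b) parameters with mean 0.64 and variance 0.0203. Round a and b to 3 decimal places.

Let s = a+b. The Beta variance is μ(1−μ)/(s+1).
So s+1 = μ(1−μ)/σ² = (0.64×0.36)/0.0203 = 0.2304/0.0203 = 11.3498, giving s = 10.3498.
Then a = μs = 0.64×10.3498 = 6.624 and b = (1−μ)s = 0.36×10.3498 = 3.726.

a = 6.624, b = 3.726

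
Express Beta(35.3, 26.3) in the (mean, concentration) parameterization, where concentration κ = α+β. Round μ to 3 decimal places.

κ = α+β = 35.3+26.3 = 61.6; μ = α/κ = 35.3/61.6 = 0.573.

μ = 0.573, κ = 61.6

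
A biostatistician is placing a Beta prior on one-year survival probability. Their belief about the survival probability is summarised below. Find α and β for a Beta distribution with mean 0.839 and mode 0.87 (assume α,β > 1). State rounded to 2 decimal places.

Let s = α+β. Mean gives α = μs = 0.839s; mode gives (α−1)/(s−2) = 0.87.
Substituting: 0.839s − 1 = 0.87(s−2) = 0.87s − 1.74, so -0.031s = -0.74 and s = 23.8710.
Then α = 0.839×23.8710 = 20.03 and β = s−α = 3.84.

α = 20.03, β = 3.84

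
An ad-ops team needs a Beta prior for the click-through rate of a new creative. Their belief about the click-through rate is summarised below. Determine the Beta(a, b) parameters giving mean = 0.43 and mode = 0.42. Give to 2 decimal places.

a = 6.88, b = 9.12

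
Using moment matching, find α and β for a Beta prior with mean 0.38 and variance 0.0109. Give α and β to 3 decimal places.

α = 7.834, β = 12.781

By moment matching, α+β = μ(1−μ)/σ² − 1 = (0.38·0.62)/0.0109 − 1 = 21.6147 − 1 = 20.6147.
Since α/(α+β) = μ, α = 0.38·20.6147 = 7.834 and β = 0.62·20.6147 = 12.781.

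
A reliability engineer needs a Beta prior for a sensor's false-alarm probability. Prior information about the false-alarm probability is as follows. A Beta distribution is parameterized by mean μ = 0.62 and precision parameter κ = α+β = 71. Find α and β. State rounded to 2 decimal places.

α = 44.02, β = 26.98

α = μκ = 0.62×71 = 44.02 and β = (1−μ)κ = 0.38×71 = 26.98.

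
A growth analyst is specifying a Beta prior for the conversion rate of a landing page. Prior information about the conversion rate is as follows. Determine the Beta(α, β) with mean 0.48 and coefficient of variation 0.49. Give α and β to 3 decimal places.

σ = CV·μ = 0.49×0.48 = 0.23520, so σ² = 0.055319.
s+1 = μ(1−μ)/σ² = 0.2496/0.055319 = 4.5120, so s = α+β = 3.5120.
α = μs = 1.686, β = (1−μ)s = 1.826.

α = 1.686, β = 1.826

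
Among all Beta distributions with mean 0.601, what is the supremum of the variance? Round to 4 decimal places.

Var = μ(1−μ)/(α+β+1), which approaches μ(1−μ) as α+β → 0.
So the supremum is μ(1−μ) = 0.601×0.399 = 0.2398.

0.2398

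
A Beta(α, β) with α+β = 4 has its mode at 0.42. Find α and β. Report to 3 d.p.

α = 1.840, β = 2.160

For α,β>1 the mode is (α−1)/(α+β−2), so α = mode·(κ−2)+1 = 0.42×2+1 = 1.840.
And β = (1−mode)·(κ−2)+1 = 0.58×2+1 = 2.160.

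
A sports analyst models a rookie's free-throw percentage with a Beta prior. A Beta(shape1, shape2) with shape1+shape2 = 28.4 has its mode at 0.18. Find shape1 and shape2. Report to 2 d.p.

shape1 = 5.75, shape2 = 22.65

For shape1,shape2>1 the mode is (shape1−1)/(shape1+shape2−2), so shape1 = mode·(κ−2)+1 = 0.18×26.4+1 = 5.75.
And shape2 = (1−mode)·(κ−2)+1 = 0.82×26.4+1 = 22.65.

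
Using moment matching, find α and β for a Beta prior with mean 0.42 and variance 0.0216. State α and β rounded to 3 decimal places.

By moment matching, α+β = μ(1−μ)/σ² − 1 = (0.42·0.58)/0.0216 − 1 = 11.2778 − 1 = 10.2778.
Since α/(α+β) = μ, α = 0.42·10.2778 = 4.317 and β = 0.58·10.2778 = 5.961.

α = 4.317, β = 5.961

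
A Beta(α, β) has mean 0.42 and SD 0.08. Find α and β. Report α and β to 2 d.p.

α = 15.57, β = 21.50

σ² = 0.08² = 0.0064.
With s = α+β, Var = μ(1−μ)/(s+1), so s+1 = (0.42×0.58)/0.0064 = 38.0625 and s = 37.0625.
α = μs = 15.57, β = (1−μ)s = 21.50.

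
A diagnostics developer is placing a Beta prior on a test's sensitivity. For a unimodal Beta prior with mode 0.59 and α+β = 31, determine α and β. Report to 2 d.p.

Mode = (α−1)/(κ−2) with κ = α+β, so α−1 = 0.59·29 = 17.11.
α = 18.11; β = κ − α = 12.89.

α = 18.11, β = 12.89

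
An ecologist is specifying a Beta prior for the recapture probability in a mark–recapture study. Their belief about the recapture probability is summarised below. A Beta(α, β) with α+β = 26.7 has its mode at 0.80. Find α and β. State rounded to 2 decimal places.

Mode = (α−1)/(κ−2) with κ = α+β, so α−1 = 0.80·24.7 = 19.76.
α = 20.76; β = κ − α = 5.94.

α = 20.76, β = 5.94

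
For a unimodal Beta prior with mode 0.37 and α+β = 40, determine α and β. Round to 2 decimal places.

α = 15.06, β = 24.94

Mode = (α−1)/(κ−2) with κ = α+β, so α−1 = 0.37·38 = 14.06.
α = 15.06; β = κ − α = 24.94.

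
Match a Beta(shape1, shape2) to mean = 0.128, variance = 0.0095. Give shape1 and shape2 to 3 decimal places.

Write ν = shape1+shape2; then shape1 = μν and Var = μ(1−μ)/(ν+1).
ν = μ(1−μ)/Var − 1 = 0.111616/0.0095 − 1 = 10.7491.
shape1 = 0.128·10.7491 = 1.376, shape2 = 0.872·10.7491 = 9.373.

shape1 = 1.376, shape2 = 9.373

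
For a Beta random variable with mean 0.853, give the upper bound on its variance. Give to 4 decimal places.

For fixed mean μ the Beta variance is μ(1−μ)/(α+β+1), increasing as α+β decreases.
Its least upper bound (not attained) is μ(1−μ) = 0.853·0.147 = 0.1254.

0.1254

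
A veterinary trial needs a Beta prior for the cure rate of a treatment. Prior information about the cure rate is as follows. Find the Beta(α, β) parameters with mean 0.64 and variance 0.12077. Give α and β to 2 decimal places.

By moment matching, α+β = μ(1−μ)/σ² − 1 = (0.64·0.36)/0.12077 − 1 = 1.9078 − 1 = 0.9078.
Since α/(α+β) = μ, α = 0.64·0.9078 = 0.58 and β = 0.36·0.9078 = 0.33.

α = 0.58, β = 0.33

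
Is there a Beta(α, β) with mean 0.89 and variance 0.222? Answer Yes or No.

A Beta with mean μ has variance μ(1−μ)/(α+β+1) < μ(1−μ).
Here μ(1−μ) = 0.89×0.11 = 0.0979, and 0.222 ≥ 0.0979.

No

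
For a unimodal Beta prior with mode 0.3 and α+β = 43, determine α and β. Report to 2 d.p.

α = 13.30, β = 29.70

Mode = (α−1)/(κ−2) with κ = α+β, so α−1 = 0.3·41 = 12.30.
α = 13.30; β = κ − α = 29.70.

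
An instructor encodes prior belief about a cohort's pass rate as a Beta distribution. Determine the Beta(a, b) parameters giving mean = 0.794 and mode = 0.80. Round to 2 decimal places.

a = 79.40, b = 20.60

Let s = a+b. Mean gives a = μs = 0.794s; mode gives (a−1)/(s−2) = 0.80.
Substituting: 0.794s − 1 = 0.80(s−2) = 0.80s − 1.60, so -0.006s = -0.60 and s = 100.0000.
Then a = 0.794×100.0000 = 79.40 and b = s−a = 20.60.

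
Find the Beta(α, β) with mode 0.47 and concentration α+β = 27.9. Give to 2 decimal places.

α = 13.17, β = 14.73

Mode = (α−1)/(κ−2) with κ = α+β, so α−1 = 0.47·25.9 = 12.17.
α = 13.17; β = κ − α = 14.73.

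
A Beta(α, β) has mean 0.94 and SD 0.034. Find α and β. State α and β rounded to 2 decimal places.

Variance = 0.034² = 0.001156. The moment-matching identity α+β = μ(1−μ)/Var − 1 gives
α+β = 0.0564/0.001156 − 1 = 47.7889, so α = μ·47.7889 = 44.92 and β = (1−μ)·47.7889 = 2.87.

α = 44.92, β = 2.87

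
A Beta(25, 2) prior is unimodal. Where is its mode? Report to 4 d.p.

0.9600

With α,β > 1, mode = (α−1)/(α+β−2) = 24/25 = 0.9600.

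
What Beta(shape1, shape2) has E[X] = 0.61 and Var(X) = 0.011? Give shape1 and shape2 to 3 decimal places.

shape1 = 12.583, shape2 = 8.045

Write ν = shape1+shape2; then shape1 = μν and Var = μ(1−μ)/(ν+1).
ν = μ(1−μ)/Var − 1 = 0.2379/0.011 − 1 = 20.6273.
shape1 = 0.61·20.6273 = 12.583, shape2 = 0.39·20.6273 = 8.045.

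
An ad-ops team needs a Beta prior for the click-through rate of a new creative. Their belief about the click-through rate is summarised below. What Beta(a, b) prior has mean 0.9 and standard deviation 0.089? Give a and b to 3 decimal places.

σ² = 0.089² = 0.007921.
With s = a+b, Var = μ(1−μ)/(s+1), so s+1 = (0.9×0.1)/0.007921 = 11.3622 and s = 10.3622.
a = μs = 9.326, b = (1−μ)s = 1.036.

a = 9.326, b = 1.036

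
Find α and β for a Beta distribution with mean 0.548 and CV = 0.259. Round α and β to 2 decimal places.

α = 6.19, β = 5.11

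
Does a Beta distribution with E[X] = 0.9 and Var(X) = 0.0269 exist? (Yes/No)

Yes

A Beta with mean μ has variance μ(1−μ)/(α+β+1) < μ(1−μ).
Here μ(1−μ) = 0.9×0.1 = 0.09, and 0.0269 < 0.09.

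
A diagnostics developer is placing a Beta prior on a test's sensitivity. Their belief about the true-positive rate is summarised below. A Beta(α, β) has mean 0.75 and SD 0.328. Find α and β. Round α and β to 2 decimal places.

σ² = 0.328² = 0.107584.
With s = α+β, Var = μ(1−μ)/(s+1), so s+1 = (0.75×0.25)/0.107584 = 1.7428 and s = 0.7428.
α = μs = 0.56, β = (1−μ)s = 0.19.

α = 0.56, β = 0.19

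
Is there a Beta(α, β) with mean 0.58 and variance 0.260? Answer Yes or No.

No

For any Beta, Var(X) < E[X]·(1−E[X]).
Here μ(1−μ) = 0.58×0.42 = 0.2436, and 0.260 ≥ 0.2436.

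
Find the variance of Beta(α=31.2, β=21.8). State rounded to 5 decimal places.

α+β = 53.0 and αβ = 680.16, so Var = αβ/[(α+β)²(α+β+1)] = 680.16/151686.000 = 0.00448.

0.00448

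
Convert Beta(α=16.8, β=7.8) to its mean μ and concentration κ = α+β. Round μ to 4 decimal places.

μ = 0.6829, κ = 24.6

κ = α+β = 16.8+7.8 = 24.6; μ = α/κ = 16.8/24.6 = 0.6829.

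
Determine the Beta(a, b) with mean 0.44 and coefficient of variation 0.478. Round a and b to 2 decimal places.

σ = CV·μ = 0.478×0.44 = 0.21032, so σ² = 0.044235.
s+1 = μ(1−μ)/σ² = 0.2464/0.044235 = 5.5703, so s = a+b = 4.5703.
a = μs = 2.01, b = (1−μ)s = 2.56.

a = 2.01, b = 2.56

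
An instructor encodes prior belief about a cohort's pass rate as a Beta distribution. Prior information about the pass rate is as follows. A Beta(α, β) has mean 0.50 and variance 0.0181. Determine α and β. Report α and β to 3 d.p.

α = 6.406, β = 6.406

Let s = α+β. The Beta variance is μ(1−μ)/(s+1).
So s+1 = μ(1−μ)/σ² = (0.50×0.50)/0.0181 = 0.2500/0.0181 = 13.8122, giving s = 12.8122.
Then α = μs = 0.50×12.8122 = 6.406 and β = (1−μ)s = 0.50×12.8122 = 6.406.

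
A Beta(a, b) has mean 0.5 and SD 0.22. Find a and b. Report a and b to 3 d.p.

a = 2.083, b = 2.083

Variance = 0.22² = 0.0484. The moment-matching identity a+b = μ(1−μ)/Var − 1 gives
a+b = 0.25/0.0484 − 1 = 4.1653, so a = μ·4.1653 = 2.083 and b = (1−μ)·4.1653 = 2.083.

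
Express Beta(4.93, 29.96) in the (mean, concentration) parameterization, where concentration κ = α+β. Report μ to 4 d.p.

μ = 0.1413, κ = 34.89

κ = α+β = 4.93+29.96 = 34.89; μ = α/κ = 4.93/34.89 = 0.1413.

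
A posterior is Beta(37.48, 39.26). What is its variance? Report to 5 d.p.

0.00321

μ = 37.48/76.74 = 0.488402; Var = μ(1−μ)/(α+β+1) = 0.2498655/77.74 = 0.00321.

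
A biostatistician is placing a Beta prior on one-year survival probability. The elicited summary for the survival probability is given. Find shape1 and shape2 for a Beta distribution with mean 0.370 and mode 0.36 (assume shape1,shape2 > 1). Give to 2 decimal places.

Let s = shape1+shape2. Mean gives shape1 = μs = 0.370s; mode gives (shape1−1)/(s−2) = 0.36.
Substituting: 0.370s − 1 = 0.36(s−2) = 0.36s − 0.72, so 0.010s = 0.28 and s = 28.0000.
Then shape1 = 0.370×28.0000 = 10.36 and shape2 = s−shape1 = 17.64.

shape1 = 10.36, shape2 = 17.64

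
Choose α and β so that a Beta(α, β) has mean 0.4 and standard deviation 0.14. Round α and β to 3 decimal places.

Variance = 0.14² = 0.0196. The moment-matching identity α+β = μ(1−μ)/Var − 1 gives
α+β = 0.24/0.0196 − 1 = 11.2449, so α = μ·11.2449 = 4.498 and β = (1−μ)·11.2449 = 6.747.

α = 4.498, β = 6.747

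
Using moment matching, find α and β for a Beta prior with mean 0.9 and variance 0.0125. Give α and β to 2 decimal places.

Write ν = α+β; then α = μν and Var = μ(1−μ)/(ν+1).
ν = μ(1−μ)/Var − 1 = 0.09/0.0125 − 1 = 6.2000.
α = 0.9·6.2000 = 5.58, β = 0.1·6.2000 = 0.62.

α = 5.58, β = 0.62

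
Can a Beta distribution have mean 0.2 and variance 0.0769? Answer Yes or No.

Yes

For any Beta, Var(X) < E[X]·(1−E[X]).
Here μ(1−μ) = 0.2×0.8 = 0.16, and 0.0769 < 0.16.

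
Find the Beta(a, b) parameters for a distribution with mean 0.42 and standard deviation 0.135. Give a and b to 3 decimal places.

a = 5.194, b = 7.172

σ² = 0.135² = 0.018225.
With s = a+b, Var = μ(1−μ)/(s+1), so s+1 = (0.42×0.58)/0.018225 = 13.3663 and s = 12.3663.
a = μs = 5.194, b = (1−μ)s = 7.172.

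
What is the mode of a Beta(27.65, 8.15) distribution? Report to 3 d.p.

0.788

The density x^(α−1)(1−x)^(β−1) is maximised at (α−1)/(α+β−2) = 26.65/33.80 = 0.788.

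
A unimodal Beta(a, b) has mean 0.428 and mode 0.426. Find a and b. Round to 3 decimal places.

a = 31.672, b = 42.328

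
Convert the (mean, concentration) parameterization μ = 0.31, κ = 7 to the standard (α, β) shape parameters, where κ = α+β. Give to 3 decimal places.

α = 2.170, β = 4.830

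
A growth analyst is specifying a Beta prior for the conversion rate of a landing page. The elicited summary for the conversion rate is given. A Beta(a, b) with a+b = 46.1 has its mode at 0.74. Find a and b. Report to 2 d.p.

a = 33.63, b = 12.47

Since the density peak of Beta(a,b) is at (a−1)/(a+b−2),
a = 1 + 0.74(46.1−2) = 33.63 and b = 46.1 − 33.63 = 12.47.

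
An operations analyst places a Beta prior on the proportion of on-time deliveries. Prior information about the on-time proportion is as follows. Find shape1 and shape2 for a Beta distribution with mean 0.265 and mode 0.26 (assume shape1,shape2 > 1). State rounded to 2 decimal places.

shape1 = 25.44, shape2 = 70.56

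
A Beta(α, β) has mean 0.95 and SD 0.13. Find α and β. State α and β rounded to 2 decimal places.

α = 1.72, β = 0.09

σ² = 0.13² = 0.0169.
With s = α+β, Var = μ(1−μ)/(s+1), so s+1 = (0.95×0.05)/0.0169 = 2.8107 and s = 1.8107.
α = μs = 1.72, β = (1−μ)s = 0.09.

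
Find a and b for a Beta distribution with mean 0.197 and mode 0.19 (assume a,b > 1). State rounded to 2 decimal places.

a = 17.45, b = 71.12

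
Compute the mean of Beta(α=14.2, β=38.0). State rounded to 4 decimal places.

0.2720

The Beta mean is α/(α+β) = 14.2/(14.2+38.0) = 0.2720.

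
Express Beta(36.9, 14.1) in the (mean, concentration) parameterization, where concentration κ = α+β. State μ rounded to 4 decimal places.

μ = 0.7235, κ = 51.0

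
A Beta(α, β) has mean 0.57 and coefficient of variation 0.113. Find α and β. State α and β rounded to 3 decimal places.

Var = (CV·μ)² = (0.113×0.57)² = 0.004149.
α+β = μ(1−μ)/Var − 1 = 0.2451/0.004149 − 1 = 58.0795.
Thus α = 0.57·58.0795 = 33.105 and β = 0.43·58.0795 = 24.974.

α = 33.105, β = 24.974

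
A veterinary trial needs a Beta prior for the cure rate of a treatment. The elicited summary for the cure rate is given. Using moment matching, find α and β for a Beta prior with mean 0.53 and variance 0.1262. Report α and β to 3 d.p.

α = 0.516, β = 0.458

Write ν = α+β; then α = μν and Var = μ(1−μ)/(ν+1).
ν = μ(1−μ)/Var − 1 = 0.2491/0.1262 − 1 = 0.9739.
α = 0.53·0.9739 = 0.516, β = 0.47·0.9739 = 0.458.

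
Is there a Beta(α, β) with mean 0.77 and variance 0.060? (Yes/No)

For any Beta, Var(X) < E[X]·(1−E[X]).
Here μ(1−μ) = 0.77×0.23 = 0.1771, and 0.060 < 0.1771.

Yes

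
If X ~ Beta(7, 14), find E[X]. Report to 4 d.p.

0.3333

The Beta mean is α/(α+β) = 7/(7+14) = 0.3333.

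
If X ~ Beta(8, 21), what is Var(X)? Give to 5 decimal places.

0.00666

μ = 8/29 = 0.275862; Var = μ(1−μ)/(α+β+1) = 0.1997622/30 = 0.00666.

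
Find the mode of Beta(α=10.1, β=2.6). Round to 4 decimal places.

With α,β > 1, mode = (α−1)/(α+β−2) = 9.1/10.7 = 0.8505.

0.8505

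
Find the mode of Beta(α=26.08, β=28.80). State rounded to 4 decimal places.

The density x^(α−1)(1−x)^(β−1) is maximised at (α−1)/(α+β−2) = 25.08/52.88 = 0.4743.

0.4743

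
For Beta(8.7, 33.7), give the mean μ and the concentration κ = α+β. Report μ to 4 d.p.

κ = α+β = 8.7+33.7 = 42.4; μ = α/κ = 8.7/42.4 = 0.2052.

μ = 0.2052, κ = 42.4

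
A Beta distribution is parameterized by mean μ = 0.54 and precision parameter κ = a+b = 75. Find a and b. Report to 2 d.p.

Split κ in proportion μ : (1−μ): a = 0.54·75 = 40.50, b = 75 − 40.50 = 34.50.

a = 40.50, b = 34.50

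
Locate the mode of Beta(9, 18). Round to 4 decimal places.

0.3200

The density x^(α−1)(1−x)^(β−1) is maximised at (α−1)/(α+β−2) = 8/25 = 0.3200.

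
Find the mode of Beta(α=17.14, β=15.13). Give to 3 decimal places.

0.533

With α,β > 1, mode = (α−1)/(α+β−2) = 16.14/30.27 = 0.533.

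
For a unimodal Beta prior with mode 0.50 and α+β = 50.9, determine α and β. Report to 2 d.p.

Mode = (α−1)/(κ−2) with κ = α+β, so α−1 = 0.50·48.9 = 24.45.
α = 25.45; β = κ − α = 25.45.

α = 25.45, β = 25.45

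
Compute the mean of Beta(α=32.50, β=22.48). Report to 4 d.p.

The Beta mean is α/(α+β) = 32.50/(32.50+22.48) = 0.5911.

0.5911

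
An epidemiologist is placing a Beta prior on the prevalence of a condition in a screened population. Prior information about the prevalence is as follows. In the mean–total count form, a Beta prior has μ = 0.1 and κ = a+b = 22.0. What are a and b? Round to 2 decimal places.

a = 2.20, b = 19.80

Split κ in proportion μ : (1−μ): a = 0.1·22.0 = 2.20, b = 22.0 − 2.20 = 19.80.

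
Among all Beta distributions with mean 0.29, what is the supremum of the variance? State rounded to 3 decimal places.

Var = μ(1−μ)/(α+β+1), which approaches μ(1−μ) as α+β → 0.
So the supremum is μ(1−μ) = 0.29×0.71 = 0.206.

0.206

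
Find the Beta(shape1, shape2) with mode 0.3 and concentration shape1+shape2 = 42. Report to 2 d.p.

shape1 = 13.00, shape2 = 29.00

For shape1,shape2>1 the mode is (shape1−1)/(shape1+shape2−2), so shape1 = mode·(κ−2)+1 = 0.3×40+1 = 13.00.
And shape2 = (1−mode)·(κ−2)+1 = 0.7×40+1 = 29.00.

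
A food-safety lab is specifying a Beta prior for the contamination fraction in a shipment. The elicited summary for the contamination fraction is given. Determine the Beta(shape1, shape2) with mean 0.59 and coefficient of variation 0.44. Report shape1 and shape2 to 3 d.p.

Var = (CV·μ)² = (0.44×0.59)² = 0.067392.
shape1+shape2 = μ(1−μ)/Var − 1 = 0.2419/0.067392 − 1 = 2.5894.
Thus shape1 = 0.59·2.5894 = 1.528 and shape2 = 0.41·2.5894 = 1.062.

shape1 = 1.528, shape2 = 1.062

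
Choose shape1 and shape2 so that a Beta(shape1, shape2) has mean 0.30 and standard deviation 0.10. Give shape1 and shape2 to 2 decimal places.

Variance = 0.10² = 0.0100. The moment-matching identity shape1+shape2 = μ(1−μ)/Var − 1 gives
shape1+shape2 = 0.2100/0.0100 − 1 = 20.0000, so shape1 = μ·20.0000 = 6.00 and shape2 = (1−μ)·20.0000 = 14.00.

shape1 = 6.00, shape2 = 14.00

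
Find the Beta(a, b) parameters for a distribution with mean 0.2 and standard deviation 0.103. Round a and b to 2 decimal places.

First σ² = 0.010609. Setting a = μn, b = (1−μ)n with n = a+b,
μ(1−μ)/(n+1) = 0.010609 ⇒ n+1 = 0.16/0.010609 = 15.0815 ⇒ n = 14.0815.
Hence a = 0.2×14.0815 = 2.82, b = 0.8×14.0815 = 11.27.

a = 2.82, b = 11.27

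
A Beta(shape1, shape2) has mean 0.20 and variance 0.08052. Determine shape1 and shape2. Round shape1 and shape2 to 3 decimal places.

By moment matching, shape1+shape2 = μ(1−μ)/σ² − 1 = (0.20·0.80)/0.08052 − 1 = 1.9871 − 1 = 0.9871.
Since shape1/(shape1+shape2) = μ, shape1 = 0.20·0.9871 = 0.197 and shape2 = 0.80·0.9871 = 0.790.

shape1 = 0.197, shape2 = 0.790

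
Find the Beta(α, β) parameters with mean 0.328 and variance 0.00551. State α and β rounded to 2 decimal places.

α = 12.79, β = 26.21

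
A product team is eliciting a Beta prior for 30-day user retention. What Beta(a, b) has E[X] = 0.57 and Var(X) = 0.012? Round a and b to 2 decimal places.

a = 11.07, b = 8.35

Write ν = a+b; then a = μν and Var = μ(1−μ)/(ν+1).
ν = μ(1−μ)/Var − 1 = 0.2451/0.012 − 1 = 19.4250.
a = 0.57·19.4250 = 11.07, b = 0.43·19.4250 = 8.35.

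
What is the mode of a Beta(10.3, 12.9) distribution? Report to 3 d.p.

The density x^(α−1)(1−x)^(β−1) is maximised at (α−1)/(α+β−2) = 9.3/21.2 = 0.439.

0.439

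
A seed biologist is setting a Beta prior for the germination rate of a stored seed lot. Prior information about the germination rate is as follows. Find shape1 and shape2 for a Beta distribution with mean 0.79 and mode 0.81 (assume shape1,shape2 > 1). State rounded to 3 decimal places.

Let s = shape1+shape2. Mean gives shape1 = μs = 0.79s; mode gives (shape1−1)/(s−2) = 0.81.
Substituting: 0.79s − 1 = 0.81(s−2) = 0.81s − 1.62, so -0.02s = -0.62 and s = 31.0000.
Then shape1 = 0.79×31.0000 = 24.490 and shape2 = s−shape1 = 6.510.

shape1 = 24.490, shape2 = 6.510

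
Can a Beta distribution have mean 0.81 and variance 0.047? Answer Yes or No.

Yes

The Beta variance bound is σ² < μ(1−μ).
Here μ(1−μ) = 0.81×0.19 = 0.1539, and 0.047 < 0.1539.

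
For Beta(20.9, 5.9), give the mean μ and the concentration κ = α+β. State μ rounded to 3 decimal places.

μ = 0.780, κ = 26.8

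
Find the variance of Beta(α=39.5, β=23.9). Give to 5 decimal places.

α+β = 63.4 and αβ = 944.05, so Var = αβ/[(α+β)²(α+β+1)] = 944.05/258859.664 = 0.00365.

0.00365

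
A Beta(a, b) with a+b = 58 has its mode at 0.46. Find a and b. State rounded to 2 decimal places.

For a,b>1 the mode is (a−1)/(a+b−2), so a = mode·(κ−2)+1 = 0.46×56+1 = 26.76.
And b = (1−mode)·(κ−2)+1 = 0.54×56+1 = 31.24.

a = 26.76, b = 31.24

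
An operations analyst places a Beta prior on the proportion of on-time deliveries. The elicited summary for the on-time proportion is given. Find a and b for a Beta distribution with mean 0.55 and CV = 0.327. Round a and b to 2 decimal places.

a = 3.66, b = 2.99

σ = CV·μ = 0.327×0.55 = 0.17985, so σ² = 0.032346.
s+1 = μ(1−μ)/σ² = 0.2475/0.032346 = 7.6516, so s = a+b = 6.6516.
a = μs = 3.66, b = (1−μ)s = 2.99.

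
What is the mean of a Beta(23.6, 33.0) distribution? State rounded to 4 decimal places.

E[X] = α/(α+β) = 23.6/56.6 = 0.4170.

0.4170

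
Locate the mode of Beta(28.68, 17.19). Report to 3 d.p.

The density x^(α−1)(1−x)^(β−1) is maximised at (α−1)/(α+β−2) = 27.68/43.87 = 0.631.

0.631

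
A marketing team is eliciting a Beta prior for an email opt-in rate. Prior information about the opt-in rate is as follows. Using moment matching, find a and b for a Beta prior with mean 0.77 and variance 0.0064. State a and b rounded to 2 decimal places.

a = 20.54, b = 6.13

Write ν = a+b; then a = μν and Var = μ(1−μ)/(ν+1).
ν = μ(1−μ)/Var − 1 = 0.1771/0.0064 − 1 = 26.6719.
a = 0.77·26.6719 = 20.54, b = 0.23·26.6719 = 6.13.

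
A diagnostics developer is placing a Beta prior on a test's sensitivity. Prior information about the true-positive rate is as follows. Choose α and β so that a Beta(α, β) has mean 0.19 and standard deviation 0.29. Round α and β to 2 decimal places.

α = 0.16, β = 0.67

First σ² = 0.0841. Setting α = μn, β = (1−μ)n with n = α+β,
μ(1−μ)/(n+1) = 0.0841 ⇒ n+1 = 0.1539/0.0841 = 1.8300 ⇒ n = 0.8300.
Hence α = 0.19×0.8300 = 0.16, β = 0.81×0.8300 = 0.67.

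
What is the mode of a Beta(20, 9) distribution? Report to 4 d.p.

The density x^(α−1)(1−x)^(β−1) is maximised at (α−1)/(α+β−2) = 19/27 = 0.7037.

0.7037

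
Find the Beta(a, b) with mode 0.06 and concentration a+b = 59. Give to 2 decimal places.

a = 4.42, b = 54.58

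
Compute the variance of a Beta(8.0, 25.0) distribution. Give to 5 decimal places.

α+β = 33.0 and αβ = 200.00, so Var = αβ/[(α+β)²(α+β+1)] = 200.00/37026.000 = 0.00540.

0.00540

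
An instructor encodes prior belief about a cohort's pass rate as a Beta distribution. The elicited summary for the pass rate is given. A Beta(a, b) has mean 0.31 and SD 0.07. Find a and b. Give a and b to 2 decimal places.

a = 13.22, b = 29.43

First σ² = 0.0049. Setting a = μn, b = (1−μ)n with n = a+b,
μ(1−μ)/(n+1) = 0.0049 ⇒ n+1 = 0.2139/0.0049 = 43.6531 ⇒ n = 42.6531.
Hence a = 0.31×42.6531 = 13.22, b = 0.69×42.6531 = 29.43.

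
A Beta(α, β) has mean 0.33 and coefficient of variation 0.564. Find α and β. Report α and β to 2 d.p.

α = 1.78, β = 3.61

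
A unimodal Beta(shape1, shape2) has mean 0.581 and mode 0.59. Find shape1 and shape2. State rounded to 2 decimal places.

With s = shape1+shape2: μ = shape1/s and mode = (shape1−1)/(s−2). Eliminating shape1 = μs,
μs − 1 = m(s−2) ⇒ s(μ−m) = 1−2m ⇒ s = -0.18/-0.009 = 20.0000.
So shape1 = μs = 11.62, shape2 = (1−μ)s = 8.38.

shape1 = 11.62, shape2 = 8.38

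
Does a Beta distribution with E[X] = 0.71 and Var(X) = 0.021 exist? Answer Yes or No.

Yes

For any Beta, Var(X) < E[X]·(1−E[X]).
Here μ(1−μ) = 0.71×0.29 = 0.2059, and 0.021 < 0.2059.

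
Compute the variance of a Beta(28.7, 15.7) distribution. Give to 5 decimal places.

0.00503

α+β = 44.4 and αβ = 450.59, so Var = αβ/[(α+β)²(α+β+1)] = 450.59/89499.744 = 0.00503.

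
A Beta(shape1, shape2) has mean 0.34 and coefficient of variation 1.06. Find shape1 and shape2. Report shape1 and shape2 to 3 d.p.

shape1 = 0.247, shape2 = 0.480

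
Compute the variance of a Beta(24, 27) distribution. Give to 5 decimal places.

μ = 24/51 = 0.470588; Var = μ(1−μ)/(α+β+1) = 0.2491349/52 = 0.00479.

0.00479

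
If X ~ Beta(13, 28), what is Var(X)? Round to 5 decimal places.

0.00516

α+β = 41 and αβ = 364, so Var = αβ/[(α+β)²(α+β+1)] = 364/70602 = 0.00516.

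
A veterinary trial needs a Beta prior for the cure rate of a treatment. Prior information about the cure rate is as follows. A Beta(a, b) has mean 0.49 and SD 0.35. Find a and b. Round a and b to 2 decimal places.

Variance = 0.35² = 0.1225. The moment-matching identity a+b = μ(1−μ)/Var − 1 gives
a+b = 0.2499/0.1225 − 1 = 1.0400, so a = μ·1.0400 = 0.51 and b = (1−μ)·1.0400 = 0.53.

a = 0.51, b = 0.53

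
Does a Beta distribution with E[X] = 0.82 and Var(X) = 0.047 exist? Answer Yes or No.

Yes

A Beta with mean μ has variance μ(1−μ)/(α+β+1) < μ(1−μ).
Here μ(1−μ) = 0.82×0.18 = 0.1476, and 0.047 < 0.1476.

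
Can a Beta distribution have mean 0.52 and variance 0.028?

Yes

The Beta variance bound is σ² < μ(1−μ).
Here μ(1−μ) = 0.52×0.48 = 0.2496, and 0.028 < 0.2496.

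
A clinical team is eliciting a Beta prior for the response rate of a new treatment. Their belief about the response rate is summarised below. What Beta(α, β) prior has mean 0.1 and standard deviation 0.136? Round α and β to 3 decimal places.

Variance = 0.136² = 0.018496. The moment-matching identity α+β = μ(1−μ)/Var − 1 gives
α+β = 0.09/0.018496 − 1 = 3.8659, so α = μ·3.8659 = 0.387 and β = (1−μ)·3.8659 = 3.479.

α = 0.387, β = 3.479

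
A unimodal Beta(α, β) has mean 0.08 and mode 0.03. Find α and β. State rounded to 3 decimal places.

α = 1.504, β = 17.296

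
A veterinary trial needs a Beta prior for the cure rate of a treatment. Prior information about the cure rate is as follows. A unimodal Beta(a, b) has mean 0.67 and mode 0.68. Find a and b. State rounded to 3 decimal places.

a = 24.120, b = 11.880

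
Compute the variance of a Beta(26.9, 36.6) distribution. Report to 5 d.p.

α+β = 63.5 and αβ = 984.54, so Var = αβ/[(α+β)²(α+β+1)] = 984.54/260080.125 = 0.00379.

0.00379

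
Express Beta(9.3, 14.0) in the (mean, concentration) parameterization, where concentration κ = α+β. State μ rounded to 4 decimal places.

κ = α+β = 9.3+14.0 = 23.3; μ = α/κ = 9.3/23.3 = 0.3991.

μ = 0.3991, κ = 23.3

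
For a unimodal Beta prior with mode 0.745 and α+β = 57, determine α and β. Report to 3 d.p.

α = 41.975, β = 15.025

Since the density peak of Beta(α,β) is at (α−1)/(α+β−2),
α = 1 + 0.745(57−2) = 41.975 and β = 57 − 41.975 = 15.025.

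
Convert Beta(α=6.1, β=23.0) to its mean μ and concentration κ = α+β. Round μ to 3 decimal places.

κ = α+β = 6.1+23.0 = 29.1; μ = α/κ = 6.1/29.1 = 0.210.

μ = 0.210, κ = 29.1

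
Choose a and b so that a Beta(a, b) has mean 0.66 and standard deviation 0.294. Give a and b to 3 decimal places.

a = 1.053, b = 0.543

σ² = 0.294² = 0.086436.
With s = a+b, Var = μ(1−μ)/(s+1), so s+1 = (0.66×0.34)/0.086436 = 2.5961 and s = 1.5961.
a = μs = 1.053, b = (1−μ)s = 0.543.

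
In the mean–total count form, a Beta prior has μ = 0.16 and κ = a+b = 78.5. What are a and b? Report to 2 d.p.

a = 12.56, b = 65.94

Split κ in proportion μ : (1−μ): a = 0.16·78.5 = 12.56, b = 78.5 − 12.56 = 65.94.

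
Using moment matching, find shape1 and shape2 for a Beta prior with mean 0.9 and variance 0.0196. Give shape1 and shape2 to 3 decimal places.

shape1 = 3.233, shape2 = 0.359

Write ν = shape1+shape2; then shape1 = μν and Var = μ(1−μ)/(ν+1).
ν = μ(1−μ)/Var − 1 = 0.09/0.0196 − 1 = 3.5918.
shape1 = 0.9·3.5918 = 3.233, shape2 = 0.1·3.5918 = 0.359.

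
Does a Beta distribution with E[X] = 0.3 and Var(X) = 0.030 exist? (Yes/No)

Yes

The Beta variance bound is σ² < μ(1−μ).
Here μ(1−μ) = 0.3×0.7 = 0.21, and 0.030 < 0.21.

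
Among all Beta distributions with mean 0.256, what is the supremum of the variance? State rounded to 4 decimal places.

For fixed mean μ the Beta variance is μ(1−μ)/(α+β+1), increasing as α+β decreases.
Its least upper bound (not attained) is μ(1−μ) = 0.256·0.744 = 0.1905.

0.1905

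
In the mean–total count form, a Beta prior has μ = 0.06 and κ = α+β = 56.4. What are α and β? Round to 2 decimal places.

α = μκ = 0.06×56.4 = 3.38 and β = (1−μ)κ = 0.94×56.4 = 53.02.

α = 3.38, β = 53.02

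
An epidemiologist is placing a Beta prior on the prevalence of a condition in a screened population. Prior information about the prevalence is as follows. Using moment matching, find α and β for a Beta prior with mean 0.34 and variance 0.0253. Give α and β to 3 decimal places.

α = 2.676, β = 5.194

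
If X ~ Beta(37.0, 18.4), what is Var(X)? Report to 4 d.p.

Var = αβ/[(α+β)²(α+β+1)] = (37.0×18.4)/(55.4²×56.4) = 680.80/173100.624 = 0.0039.

0.0039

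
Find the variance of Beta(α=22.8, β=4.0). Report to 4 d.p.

0.0046

μ = 22.8/26.8 = 0.850746; Var = μ(1−μ)/(α+β+1) = 0.1269771/27.8 = 0.0046.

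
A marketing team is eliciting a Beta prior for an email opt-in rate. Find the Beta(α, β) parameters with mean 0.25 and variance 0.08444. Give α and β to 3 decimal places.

α = 0.305, β = 0.915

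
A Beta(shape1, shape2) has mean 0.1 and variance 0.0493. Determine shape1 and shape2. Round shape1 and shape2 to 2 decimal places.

Write ν = shape1+shape2; then shape1 = μν and Var = μ(1−μ)/(ν+1).
ν = μ(1−μ)/Var − 1 = 0.09/0.0493 − 1 = 0.8256.
shape1 = 0.1·0.8256 = 0.08, shape2 = 0.9·0.8256 = 0.74.

shape1 = 0.08, shape2 = 0.74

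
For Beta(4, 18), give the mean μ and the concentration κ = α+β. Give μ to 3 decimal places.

μ = 0.182, κ = 22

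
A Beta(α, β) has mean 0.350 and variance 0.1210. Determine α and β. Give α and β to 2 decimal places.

α = 0.31, β = 0.57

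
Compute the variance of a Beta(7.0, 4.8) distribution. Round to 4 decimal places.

μ = 7.0/11.8 = 0.593220; Var = μ(1−μ)/(α+β+1) = 0.2413100/12.8 = 0.0189.

0.0189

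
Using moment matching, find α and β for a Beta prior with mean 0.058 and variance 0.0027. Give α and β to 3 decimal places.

By moment matching, α+β = μ(1−μ)/σ² − 1 = (0.058·0.942)/0.0027 − 1 = 20.2356 − 1 = 19.2356.
Since α/(α+β) = μ, α = 0.058·19.2356 = 1.116 and β = 0.942·19.2356 = 18.120.

α = 1.116, β = 18.120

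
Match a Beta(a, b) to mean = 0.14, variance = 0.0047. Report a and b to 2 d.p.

a = 3.45, b = 21.17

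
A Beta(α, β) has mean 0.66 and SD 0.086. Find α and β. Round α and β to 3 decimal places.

α = 19.365, β = 9.976

Variance = 0.086² = 0.007396. The moment-matching identity α+β = μ(1−μ)/Var − 1 gives
α+β = 0.2244/0.007396 − 1 = 29.3407, so α = μ·29.3407 = 19.365 and β = (1−μ)·29.3407 = 9.976.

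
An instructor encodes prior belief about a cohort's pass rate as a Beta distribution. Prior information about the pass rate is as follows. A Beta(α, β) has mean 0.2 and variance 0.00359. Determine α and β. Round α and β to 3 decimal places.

α = 8.714, β = 34.855

By moment matching, α+β = μ(1−μ)/σ² − 1 = (0.2·0.8)/0.00359 − 1 = 44.5682 − 1 = 43.5682.
Since α/(α+β) = μ, α = 0.2·43.5682 = 8.714 and β = 0.8·43.5682 = 34.855.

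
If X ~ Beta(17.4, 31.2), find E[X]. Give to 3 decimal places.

The Beta mean is α/(α+β) = 17.4/(17.4+31.2) = 0.358.

0.358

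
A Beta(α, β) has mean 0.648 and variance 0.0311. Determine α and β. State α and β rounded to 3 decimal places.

α = 4.105, β = 2.230

Let s = α+β. The Beta variance is μ(1−μ)/(s+1).
So s+1 = μ(1−μ)/σ² = (0.648×0.352)/0.0311 = 0.228096/0.0311 = 7.3343, giving s = 6.3343.
Then α = μs = 0.648×6.3343 = 4.105 and β = (1−μ)s = 0.352×6.3343 = 2.230.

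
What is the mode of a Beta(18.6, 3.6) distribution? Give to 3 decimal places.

The density x^(α−1)(1−x)^(β−1) is maximised at (α−1)/(α+β−2) = 17.6/20.2 = 0.871.

0.871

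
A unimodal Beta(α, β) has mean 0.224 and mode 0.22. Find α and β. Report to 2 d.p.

α = 31.36, β = 108.64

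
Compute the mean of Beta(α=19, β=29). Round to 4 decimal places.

The Beta mean is α/(α+β) = 19/(19+29) = 0.3958.

0.3958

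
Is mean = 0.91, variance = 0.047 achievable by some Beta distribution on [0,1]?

Yes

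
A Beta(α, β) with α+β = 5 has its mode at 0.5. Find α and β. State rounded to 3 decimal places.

Mode = (α−1)/(κ−2) with κ = α+β, so α−1 = 0.5·3 = 1.500.
α = 2.500; β = κ − α = 2.500.

α = 2.500, β = 2.500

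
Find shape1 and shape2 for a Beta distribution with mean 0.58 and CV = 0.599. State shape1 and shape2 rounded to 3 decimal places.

σ = CV·μ = 0.599×0.58 = 0.34742, so σ² = 0.120701.
s+1 = μ(1−μ)/σ² = 0.2436/0.120701 = 2.0182, so s = shape1+shape2 = 1.0182.
shape1 = μs = 0.591, shape2 = (1−μ)s = 0.428.

shape1 = 0.591, shape2 = 0.428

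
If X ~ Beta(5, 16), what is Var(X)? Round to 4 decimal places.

α+β = 21 and αβ = 80, so Var = αβ/[(α+β)²(α+β+1)] = 80/9702 = 0.0082.

0.0082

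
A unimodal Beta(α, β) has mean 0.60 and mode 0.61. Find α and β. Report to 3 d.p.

Let s = α+β. Mean gives α = μs = 0.60s; mode gives (α−1)/(s−2) = 0.61.
Substituting: 0.60s − 1 = 0.61(s−2) = 0.61s − 1.22, so -0.01s = -0.22 and s = 22.0000.
Then α = 0.60×22.0000 = 13.200 and β = s−α = 8.800.

α = 13.200, β = 8.800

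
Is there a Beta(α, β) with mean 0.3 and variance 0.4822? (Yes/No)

A Beta with mean μ has variance μ(1−μ)/(α+β+1) < μ(1−μ).
Here μ(1−μ) = 0.3×0.7 = 0.21, and 0.4822 ≥ 0.21.

No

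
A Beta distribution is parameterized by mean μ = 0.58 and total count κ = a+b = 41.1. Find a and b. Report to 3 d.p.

Split κ in proportion μ : (1−μ): a = 0.58·41.1 = 23.838, b = 41.1 − 23.838 = 17.262.

a = 23.838, b = 17.262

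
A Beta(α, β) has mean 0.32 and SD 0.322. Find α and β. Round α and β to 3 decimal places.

α = 0.352, β = 0.747

σ² = 0.322² = 0.103684.
With s = α+β, Var = μ(1−μ)/(s+1), so s+1 = (0.32×0.68)/0.103684 = 2.0987 and s = 1.0987.
α = μs = 0.352, β = (1−μ)s = 0.747.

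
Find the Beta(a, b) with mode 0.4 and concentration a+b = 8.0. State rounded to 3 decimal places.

a = 3.400, b = 4.600

For a,b>1 the mode is (a−1)/(a+b−2), so a = mode·(κ−2)+1 = 0.4×6.0+1 = 3.400.
And b = (1−mode)·(κ−2)+1 = 0.6×6.0+1 = 4.600.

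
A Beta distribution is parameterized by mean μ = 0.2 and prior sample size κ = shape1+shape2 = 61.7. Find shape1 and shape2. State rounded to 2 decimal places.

shape1 = 12.34, shape2 = 49.36

Split κ in proportion μ : (1−μ): shape1 = 0.2·61.7 = 12.34, shape2 = 61.7 − 12.34 = 49.36.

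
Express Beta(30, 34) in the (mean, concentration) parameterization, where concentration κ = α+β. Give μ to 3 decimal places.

μ = 0.469, κ = 64

κ = α+β = 30+34 = 64; μ = α/κ = 30/64 = 0.469.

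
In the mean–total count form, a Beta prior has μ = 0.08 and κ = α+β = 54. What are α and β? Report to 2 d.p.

α = 4.32, β = 49.68

α = μκ = 0.08×54 = 4.32 and β = (1−μ)κ = 0.92×54 = 49.68.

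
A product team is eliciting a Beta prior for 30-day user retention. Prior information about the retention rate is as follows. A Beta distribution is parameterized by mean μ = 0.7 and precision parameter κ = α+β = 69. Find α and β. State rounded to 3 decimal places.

Split κ in proportion μ : (1−μ): α = 0.7·69 = 48.300, β = 69 − 48.300 = 20.700.

α = 48.300, β = 20.700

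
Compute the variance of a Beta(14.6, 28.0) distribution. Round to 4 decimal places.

Var = αβ/[(α+β)²(α+β+1)] = (14.6×28.0)/(42.6²×43.6) = 408.80/79123.536 = 0.0052.

0.0052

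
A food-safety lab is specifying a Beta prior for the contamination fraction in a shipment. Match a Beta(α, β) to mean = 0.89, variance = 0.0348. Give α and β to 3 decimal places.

α = 1.614, β = 0.199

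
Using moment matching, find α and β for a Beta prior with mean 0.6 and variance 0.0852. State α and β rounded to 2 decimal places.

α = 1.09, β = 0.73

Write ν = α+β; then α = μν and Var = μ(1−μ)/(ν+1).
ν = μ(1−μ)/Var − 1 = 0.24/0.0852 − 1 = 1.8169.
α = 0.6·1.8169 = 1.09, β = 0.4·1.8169 = 0.73.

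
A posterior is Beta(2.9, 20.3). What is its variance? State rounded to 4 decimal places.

0.0045

Var = αβ/[(α+β)²(α+β+1)] = (2.9×20.3)/(23.2²×24.2) = 58.87/13025.408 = 0.0045.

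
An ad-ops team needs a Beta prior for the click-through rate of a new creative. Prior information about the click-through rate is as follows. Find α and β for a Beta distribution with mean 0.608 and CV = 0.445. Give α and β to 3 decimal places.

Var = (CV·μ)² = (0.445×0.608)² = 0.073203.
α+β = μ(1−μ)/Var − 1 = 0.238336/0.073203 − 1 = 2.2558.
Thus α = 0.608·2.2558 = 1.372 and β = 0.392·2.2558 = 0.884.

α = 1.372, β = 0.884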